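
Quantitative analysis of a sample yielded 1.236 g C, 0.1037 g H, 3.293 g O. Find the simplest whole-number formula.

Moles — C: 1.236 / 12.01 = 0.1029 mol; H: 0.1037 / 1.008 = 0.1029 mol; O: 3.293 / 16.00 = 0.2058 mol
Ratios (÷ 0.1029): C 1.000, H 1.000, O 2.001
→ CHO2

CHO2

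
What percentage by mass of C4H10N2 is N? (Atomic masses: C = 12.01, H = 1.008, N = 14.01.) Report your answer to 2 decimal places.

32.53%

Molar mass = 4(12.01) + 10(1.008) + 2(14.01) = 86.140 g/mol
Mass of N per mole = 2 × 14.01 = 28.020 g
% N = 28.020 / 86.140 × 100 = 32.53%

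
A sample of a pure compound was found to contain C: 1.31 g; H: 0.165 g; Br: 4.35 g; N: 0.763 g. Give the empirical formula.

C: 1.31 g ÷ 12.01 g/mol = 0.1091 mol
H: 0.165 g ÷ 1.008 g/mol = 0.1637 mol
Br: 4.35 g ÷ 79.90 g/mol = 0.05444 mol
N: 0.763 g ÷ 14.01 g/mol = 0.05446 mol
Smallest is Br at 0.05444 mol; normalising gives C 2.003, H 3.007, Br 1.000, N 1.000
≈ 2:3:1:1 → C2H3BrN

C2H3BrN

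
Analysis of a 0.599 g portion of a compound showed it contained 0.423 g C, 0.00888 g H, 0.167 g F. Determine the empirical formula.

C: 0.423 g ÷ 12.01 g/mol = 0.03522 mol
H: 0.00888 g ÷ 1.008 g/mol = 0.00881 mol
F: 0.167 g ÷ 19.00 g/mol = 0.008789 mol
Smallest is F at 0.008789 mol; normalising gives C 4.007, H 1.002, F 1.000
≈ 4:1:1 → C4HF

C4HF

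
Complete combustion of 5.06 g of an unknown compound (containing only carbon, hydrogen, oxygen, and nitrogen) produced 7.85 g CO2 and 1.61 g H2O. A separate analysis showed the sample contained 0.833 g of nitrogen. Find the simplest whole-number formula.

mol C = 7.85 / 44.01 = 0.1784; mass C = 0.1784 × 12.01 = 2.142 g
mol H = 2 × (1.61 / 18.02) = 0.1787; mass H = 0.1787 × 1.008 = 0.1801 g
mol N = 0.833 / 14.01 = 0.05946
mass O = 5.06 − (3.155) = 1.905 g → mol O = 0.1190
Ratios (÷ 0.05946): C 3.000, H 3.005, N 1.000, O 2.002
Ratio ≈ 3:3:1:2, so the empirical formula is C3H3NO2

C3H3NO2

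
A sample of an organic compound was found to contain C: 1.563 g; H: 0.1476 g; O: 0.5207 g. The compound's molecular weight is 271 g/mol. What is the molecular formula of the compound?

C: 1.563 g ÷ 12.01 g/mol = 0.1301 mol
H: 0.1476 g ÷ 1.008 g/mol = 0.1464 mol
O: 0.5207 g ÷ 16.00 g/mol = 0.03254 mol
Ratios (÷ 0.03254): C 3.999, H 4.499, O 1.000
Scaling by 2: C 8.00, H 9.00, O 2.00 → C8H9O2
Empirical-formula mass = 137.15 g/mol
n = 271 / 137.15 = 1.98 ≈ 2
Molecular formula = (C8H9O2)×2 = C16H18O4

C16H18O4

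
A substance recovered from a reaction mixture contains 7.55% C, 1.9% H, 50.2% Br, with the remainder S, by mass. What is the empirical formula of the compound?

CH3BrS2

Assume 100 g: 7.55 g C, 1.9 g H, 50.2 g Br, 40.35 g S.
Moles — C: 7.55 / 12.01 = 0.6286 mol; H: 1.9 / 1.008 = 1.885 mol; Br: 50.2 / 79.90 = 0.6283 mol; S: 40.35 / 32.07 = 1.258 mol
Divide by the smallest (0.6283 mol Br): C 1.001, H 3.000, Br 1.000, S 2.003
Ratio ≈ 1:3:1:2, so the empirical formula is CH3BrS2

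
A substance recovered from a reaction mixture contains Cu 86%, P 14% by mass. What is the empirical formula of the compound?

Cu3P

Assume 100 g: 86 g Cu, 14 g P.
n(Cu) = 86/63.55 = 1.353, n(P) = 14/30.97 = 0.4521
Divide by the smallest (0.4521 mol P): Cu 2.994, P 1.000
≈ 3:1 → Cu3P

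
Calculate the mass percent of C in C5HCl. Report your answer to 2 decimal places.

Molar mass = 5(12.01) + 1(1.008) + 1(35.45) = 96.508 g/mol
Mass of C per mole = 5 × 12.01 = 60.050 g
% C = 60.050 / 96.508 × 100 = 62.22%

62.22%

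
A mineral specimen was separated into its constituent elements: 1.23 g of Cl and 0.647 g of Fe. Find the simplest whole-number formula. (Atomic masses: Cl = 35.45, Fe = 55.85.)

n(Cl) = 1.23/35.45 = 0.0347, n(Fe) = 0.647/55.85 = 0.01158
Smallest is Fe at 0.01158 mol; normalising gives Cl 2.995, Fe 1.000
≈ 3:1 → Cl3Fe

Cl3Fe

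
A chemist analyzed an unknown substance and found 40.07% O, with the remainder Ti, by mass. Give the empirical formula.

O2Ti

Assume 100 g: 40.07 g O, 59.93 g Ti.
Moles — O: 40.07 / 16.00 = 2.504 mol; Ti: 59.93 / 47.87 = 1.252 mol
Smallest is Ti at 1.252 mol; normalising gives O 2.000, Ti 1.000
≈ 2:1 → O2Ti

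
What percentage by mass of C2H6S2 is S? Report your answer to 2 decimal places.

Molar mass = 2(12.01) + 6(1.008) + 2(32.07) = 94.208 g/mol
Mass of S per mole = 2 × 32.07 = 64.140 g
% S = 64.140 / 94.208 × 100 = 68.08%

68.08%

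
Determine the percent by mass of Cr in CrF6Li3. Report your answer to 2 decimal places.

27.83%

Molar mass = 1(52.00) + 6(19.00) + 3(6.94) = 186.820 g/mol
Mass of Cr per mole = 1 × 52.00 = 52.000 g
% Cr = 52.000 / 186.820 × 100 = 27.83%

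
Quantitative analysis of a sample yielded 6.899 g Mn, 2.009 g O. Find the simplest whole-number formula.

MnO

Mn: 6.899 g ÷ 54.94 g/mol = 0.1256 mol
O: 2.009 g ÷ 16.00 g/mol = 0.1256 mol
Smallest is O at 0.1256 mol; normalising gives Mn 1.000, O 1.000
≈ 1:1 → MnO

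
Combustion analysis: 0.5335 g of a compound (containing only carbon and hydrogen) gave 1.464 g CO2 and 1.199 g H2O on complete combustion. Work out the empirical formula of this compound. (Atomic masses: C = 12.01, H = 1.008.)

CH4

mol C = 1.464 / 44.01 = 0.03327; mass C = 0.03327 × 12.01 = 0.3995 g
mol H = 2 × (1.199 / 18.02) = 0.1331; mass H = 0.1331 × 1.008 = 0.1341 g
Ratios (÷ 0.03327): C 1.000, H 4.000
→ CH4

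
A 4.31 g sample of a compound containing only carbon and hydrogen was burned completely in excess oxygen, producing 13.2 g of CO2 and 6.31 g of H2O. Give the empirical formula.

C3H7

mol C = 13.2 / 44.01 = 0.2999; mass C = 0.2999 × 12.01 = 3.602 g
mol H = 2 × (6.31 / 18.02) = 0.7003; mass H = 0.7003 × 1.008 = 0.7059 g
Smallest is C at 0.2999 mol; normalising gives C 1.000, H 2.335
×3: C 3.00, H 7.00 → C3H7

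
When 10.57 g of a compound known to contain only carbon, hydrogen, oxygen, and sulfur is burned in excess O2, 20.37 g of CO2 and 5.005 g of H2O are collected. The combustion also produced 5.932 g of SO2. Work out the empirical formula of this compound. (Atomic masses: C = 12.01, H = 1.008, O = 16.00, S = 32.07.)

C5H6OS

mol C = 20.37 / 44.01 = 0.4628; mass C = 0.4628 × 12.01 = 5.559 g
mol H = 2 × (5.005 / 18.02) = 0.5555; mass H = 0.5555 × 1.008 = 0.5599 g
mol S = 5.932 / 64.07 = 0.09259; mass S = 2.969 g
mass O = 10.57 − (9.088) = 1.482 g → mol O = 0.09263
Ratios (÷ 0.09259): C 4.999, H 6.000, O 1.000, S 1.000
≈ 5:6:1:1 → C5H6OS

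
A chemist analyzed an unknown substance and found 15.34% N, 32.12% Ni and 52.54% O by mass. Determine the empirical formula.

Assume 100 g: 15.34 g N, 32.12 g Ni, 52.54 g O.
Moles — N: 15.34 / 14.01 = 1.095 mol; Ni: 32.12 / 58.69 = 0.5473 mol; O: 52.54 / 16.00 = 3.284 mol
Ratios (÷ 0.5473): N 2.001, Ni 1.000, O 6.000
→ N2NiO6

N2NiO6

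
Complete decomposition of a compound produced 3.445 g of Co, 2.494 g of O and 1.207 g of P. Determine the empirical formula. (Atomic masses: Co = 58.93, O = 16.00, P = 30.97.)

Moles — Co: 3.445 / 58.93 = 0.05846 mol; O: 2.494 / 16.00 = 0.1559 mol; P: 1.207 / 30.97 = 0.03897 mol
Smallest is P at 0.03897 mol; normalising gives Co 1.500, O 4.000, P 1.000
Multiply by 2: Co 3.00, O 8.00, P 2.00 → Co3O8P2

Co3O8P2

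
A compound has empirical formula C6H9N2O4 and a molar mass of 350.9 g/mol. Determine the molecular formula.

C12H18N4O8

Empirical-formula mass = 173.15 g/mol
n = 350.9 / 173.15 = 2.03 ≈ 2
Molecular formula = (C6H9N2O4)2 = C12H18N4O8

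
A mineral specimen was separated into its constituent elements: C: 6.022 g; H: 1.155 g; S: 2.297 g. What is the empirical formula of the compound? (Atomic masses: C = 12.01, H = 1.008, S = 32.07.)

C: 6.022 g ÷ 12.01 g/mol = 0.5014 mol
H: 1.155 g ÷ 1.008 g/mol = 1.146 mol
S: 2.297 g ÷ 32.07 g/mol = 0.07162 mol
Smallest is S at 0.07162 mol; normalising gives C 7.001, H 15.998, S 1.000
≈ 7:16:1 → C7H16S

C7H16S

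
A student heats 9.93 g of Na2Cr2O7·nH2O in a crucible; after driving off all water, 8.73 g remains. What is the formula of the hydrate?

Mass of water lost = 9.93 − 8.73 = 1.2 g → 1.2 / 18.02 = 0.06659 mol H2O
Molar mass of Na2Cr2O7 = 261.98 g/mol → mol Na2Cr2O7 = 8.73 / 261.98 = 0.03332
n = 0.06659 / 0.03332 = 2.00 ≈ 2 → Na2Cr2O7·2H2O

Na2Cr2O7·2H2O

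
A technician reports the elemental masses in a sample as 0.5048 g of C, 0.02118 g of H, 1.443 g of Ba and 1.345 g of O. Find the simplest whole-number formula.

C4H2BaO8

n(C) = 0.5048/12.01 = 0.04203, n(H) = 0.02118/1.008 = 0.02101, n(Ba) = 1.443/137.33 = 0.01051, n(O) = 1.345/16.00 = 0.08406
Smallest is Ba at 0.01051 mol; normalising gives C 4.000, H 2.000, Ba 1.000, O 8.000
Ratio ≈ 4:2:1:8, so the empirical formula is C4H2BaO8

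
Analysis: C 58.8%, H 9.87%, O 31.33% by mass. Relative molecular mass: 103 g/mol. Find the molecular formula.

Assume 100 g: 58.8 g C, 9.87 g H, 31.33 g O.
n(C) = 58.8/12.01 = 4.896, n(H) = 9.87/1.008 = 9.792, n(O) = 31.33/16.00 = 1.958
Smallest is O at 1.958 mol; normalising gives C 2.500, H 5.001, O 1.000
Multiply by 2: C 5.00, H 10.00, O 2.00 → C5H10O2
Empirical-formula mass = 102.13 g/mol
n = 103 / 102.13 = 1.01 ≈ 1
Molecular formula = empirical formula = C5H10O2

C5H10O2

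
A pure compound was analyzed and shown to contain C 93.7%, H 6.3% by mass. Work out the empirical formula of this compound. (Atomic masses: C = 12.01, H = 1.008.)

C5H4

Assume 100 g: 93.7 g C, 6.3 g H.
C: 93.7 g ÷ 12.01 g/mol = 7.802 mol
H: 6.3 g ÷ 1.008 g/mol = 6.25 mol
Ratios (÷ 6.25): C 1.248, H 1.000
×4: C 4.99, H 4.00 → C5H4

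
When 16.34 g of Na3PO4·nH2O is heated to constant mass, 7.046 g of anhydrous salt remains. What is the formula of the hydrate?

Na3PO4·12H2O

Mass of water lost = 16.34 − 7.046 = 9.294 g → 9.294 / 18.02 = 0.5158 mol H2O
Molar mass of Na3PO4 = 163.94 g/mol → mol Na3PO4 = 7.046 / 163.94 = 0.04298
n = 0.5158 / 0.04298 = 12.00 ≈ 12 → Na3PO4·12H2O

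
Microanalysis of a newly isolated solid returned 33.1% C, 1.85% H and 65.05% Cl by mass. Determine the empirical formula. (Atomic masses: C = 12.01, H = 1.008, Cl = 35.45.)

C3H2Cl2

Assume 100 g: 33.1 g C, 1.85 g H, 65.05 g Cl.
Moles — C: 33.1 / 12.01 = 2.756 mol; H: 1.85 / 1.008 = 1.835 mol; Cl: 65.05 / 35.45 = 1.835 mol
Ratios (÷ 1.835): C 1.502, H 1.000, Cl 1.000
×2: C 3.00, H 2.00, Cl 2.00 → C3H2Cl2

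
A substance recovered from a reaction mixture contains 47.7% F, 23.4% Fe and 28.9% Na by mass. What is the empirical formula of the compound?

F6FeNa3

Assume 100 g: 47.7 g F, 23.4 g Fe, 28.9 g Na.
n(F) = 47.7/19.00 = 2.511, n(Fe) = 23.4/55.85 = 0.419, n(Na) = 28.9/22.99 = 1.257
Ratios (÷ 0.419): F 5.992, Fe 1.000, Na 3.000
→ F6FeNa3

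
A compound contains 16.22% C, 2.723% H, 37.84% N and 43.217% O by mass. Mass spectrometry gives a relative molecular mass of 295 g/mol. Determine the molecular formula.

Assume 100 g: 16.22 g C, 2.723 g H, 37.84 g N, 43.217 g O.
C: 16.22 g ÷ 12.01 g/mol = 1.351 mol
H: 2.723 g ÷ 1.008 g/mol = 2.701 mol
N: 37.84 g ÷ 14.01 g/mol = 2.701 mol
O: 43.217 g ÷ 16.00 g/mol = 2.701 mol
Ratios (÷ 1.351): C 1.000, H 2.000, N 2.000, O 2.000
Ratio ≈ 1:2:2:2, so the empirical formula is CH2N2O2
Empirical-formula mass = 74.05 g/mol
n = 295 / 74.05 = 3.98 ≈ 4
Molecular formula = (CH2N2O2)×4 = C4H8N8O8

C4H8N8O8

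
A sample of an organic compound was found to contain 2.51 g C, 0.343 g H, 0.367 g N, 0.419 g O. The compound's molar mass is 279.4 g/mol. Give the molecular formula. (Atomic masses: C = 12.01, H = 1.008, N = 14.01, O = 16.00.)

Moles — C: 2.51 / 12.01 = 0.209 mol; H: 0.343 / 1.008 = 0.3403 mol; N: 0.367 / 14.01 = 0.0262 mol; O: 0.419 / 16.00 = 0.02619 mol
Smallest is O at 0.02619 mol; normalising gives C 7.981, H 12.994, N 1.000, O 1.000
→ C8H13NO
Empirical-formula mass = 139.19 g/mol
n = 279.4 / 139.19 = 2.01 ≈ 2
Molecular formula = (C8H13NO)×2 = C16H26N2O2

C16H26N2O2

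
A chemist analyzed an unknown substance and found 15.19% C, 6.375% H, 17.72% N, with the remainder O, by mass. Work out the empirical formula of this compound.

Assume 100 g: 15.19 g C, 6.375 g H, 17.72 g N, 60.715 g O.
C: 15.19 g ÷ 12.01 g/mol = 1.265 mol
H: 6.375 g ÷ 1.008 g/mol = 6.324 mol
N: 17.72 g ÷ 14.01 g/mol = 1.265 mol
O: 60.715 g ÷ 16.00 g/mol = 3.795 mol
Smallest is C at 1.265 mol; normalising gives C 1.000, H 5.000, N 1.000, O 3.000
Ratio ≈ 1:5:1:3, so the empirical formula is CH5NO3

CH5NO3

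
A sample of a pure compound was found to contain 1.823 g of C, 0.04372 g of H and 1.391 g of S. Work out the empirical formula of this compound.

C7H2S2

Moles — C: 1.823 / 12.01 = 0.1518 mol; H: 0.04372 / 1.008 = 0.04337 mol; S: 1.391 / 32.07 = 0.04337 mol
Smallest is H at 0.04337 mol; normalising gives C 3.500, H 1.000, S 1.000
×2: C 7.00, H 2.00, S 2.00 → C7H2S2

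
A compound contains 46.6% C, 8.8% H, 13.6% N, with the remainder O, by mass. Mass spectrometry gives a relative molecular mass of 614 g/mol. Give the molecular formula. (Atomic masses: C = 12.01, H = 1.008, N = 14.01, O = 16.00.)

C24H54N6O12

Assume 100 g: 46.6 g C, 8.8 g H, 13.6 g N, 31 g O.
n(C) = 46.6/12.01 = 3.88, n(H) = 8.8/1.008 = 8.73, n(N) = 13.6/14.01 = 0.9707, n(O) = 31/16.00 = 1.938
Ratios (÷ 0.9707): C 3.997, H 8.993, N 1.000, O 1.996
→ C4H9NO2
Empirical-formula mass = 103.12 g/mol
n = 614 / 103.12 = 5.95 ≈ 6
Molecular formula = (C4H9NO2)×6 = C24H54N6O12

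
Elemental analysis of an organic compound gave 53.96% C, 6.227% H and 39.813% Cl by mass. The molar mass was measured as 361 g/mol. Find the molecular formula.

Assume 100 g: 53.96 g C, 6.227 g H, 39.813 g Cl.
n(C) = 53.96/12.01 = 4.493, n(H) = 6.227/1.008 = 6.178, n(Cl) = 39.813/35.45 = 1.123
Ratios (÷ 1.123): C 4.001, H 5.501, Cl 1.000
Scaling by 2: C 8.00, H 11.00, Cl 2.00 → C8H11Cl2
Empirical-formula mass = 178.07 g/mol
n = 361 / 178.07 = 2.03 ≈ 2
Molecular formula = (C8H11Cl2)×2 = C16H22Cl4

C16H22Cl4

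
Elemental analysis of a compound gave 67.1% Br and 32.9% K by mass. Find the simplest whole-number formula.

BrK

Assume 100 g: 67.1 g Br, 32.9 g K.
n(Br) = 67.1/79.90 = 0.8398, n(K) = 32.9/39.10 = 0.8414
Divide by the smallest (0.8398 mol Br): Br 1.000, K 1.002
≈ 1:1 → BrK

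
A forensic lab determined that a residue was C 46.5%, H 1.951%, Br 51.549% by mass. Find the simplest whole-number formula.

C6H3Br

Assume 100 g: 46.5 g C, 1.951 g H, 51.549 g Br.
C: 46.5 g ÷ 12.01 g/mol = 3.872 mol
H: 1.951 g ÷ 1.008 g/mol = 1.936 mol
Br: 51.549 g ÷ 79.90 g/mol = 0.6452 mol
Divide by the smallest (0.6452 mol Br): C 6.001, H 3.000, Br 1.000
≈ 6:3:1 → C6H3Br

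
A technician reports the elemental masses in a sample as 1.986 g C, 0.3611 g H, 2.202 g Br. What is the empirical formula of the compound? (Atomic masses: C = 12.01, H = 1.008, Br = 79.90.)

n(C) = 1.986/12.01 = 0.1654, n(H) = 0.3611/1.008 = 0.3582, n(Br) = 2.202/79.90 = 0.02756
Smallest is Br at 0.02756 mol; normalising gives C 6.000, H 12.999, Br 1.000
Ratio ≈ 6:13:1, so the empirical formula is C6H13Br

C6H13Br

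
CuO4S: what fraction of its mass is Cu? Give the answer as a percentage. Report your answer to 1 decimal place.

Molar mass = 1(63.55) + 4(16.00) + 1(32.07) = 159.620 g/mol
Mass of Cu per mole = 1 × 63.55 = 63.550 g
% Cu = 63.550 / 159.620 × 100 = 39.8%

39.8%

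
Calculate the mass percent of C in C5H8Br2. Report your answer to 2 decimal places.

26.35%

Molar mass = 5(12.01) + 8(1.008) + 2(79.90) = 227.914 g/mol
Mass of C per mole = 5 × 12.01 = 60.050 g
% C = 60.050 / 227.914 × 100 = 26.35%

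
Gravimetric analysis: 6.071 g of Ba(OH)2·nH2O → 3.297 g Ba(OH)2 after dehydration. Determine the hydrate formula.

Ba(OH)2·8H2O

Mass of water lost = 6.071 − 3.297 = 2.774 g → 2.774 / 18.02 = 0.1539 mol H2O
Molar mass of Ba(OH)2 = 171.35 g/mol → mol Ba(OH)2 = 3.297 / 171.35 = 0.01924
n = 0.1539 / 0.01924 = 8.00 ≈ 8 → Ba(OH)2·8H2O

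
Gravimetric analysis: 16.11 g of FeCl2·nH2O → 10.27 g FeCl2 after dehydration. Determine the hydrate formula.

FeCl2·4H2O

Mass of water lost = 16.11 − 10.27 = 5.84 g → 5.84 / 18.02 = 0.3241 mol H2O
Molar mass of FeCl2 = 126.75 g/mol → mol FeCl2 = 10.27 / 126.75 = 0.08103
n = 0.3241 / 0.08103 = 4.00 ≈ 4 → FeCl2·4H2O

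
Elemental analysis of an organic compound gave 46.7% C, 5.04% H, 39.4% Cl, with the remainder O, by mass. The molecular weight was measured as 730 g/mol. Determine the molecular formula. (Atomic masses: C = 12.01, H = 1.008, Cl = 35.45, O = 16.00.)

C28H36Cl8O4

Assume 100 g: 46.7 g C, 5.04 g H, 39.4 g Cl, 8.86 g O.
Moles — C: 46.7 / 12.01 = 3.888 mol; H: 5.04 / 1.008 = 5 mol; Cl: 39.4 / 35.45 = 1.111 mol; O: 8.86 / 16.00 = 0.5537 mol
Smallest is O at 0.5537 mol; normalising gives C 7.022, H 9.029, Cl 2.007, O 1.000
≈ 7:9:2:1 → C7H9Cl2O
Empirical-formula mass = 180.04 g/mol
n = 730 / 180.04 = 4.05 ≈ 4
Molecular formula = (C7H9Cl2O)×4 = C28H36Cl8O4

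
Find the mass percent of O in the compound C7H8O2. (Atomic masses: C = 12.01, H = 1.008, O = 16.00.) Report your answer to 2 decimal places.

Molar mass = 7(12.01) + 8(1.008) + 2(16.00) = 124.134 g/mol
Mass of O per mole = 2 × 16.00 = 32.000 g
% O = 32.000 / 124.134 × 100 = 25.78%

25.78%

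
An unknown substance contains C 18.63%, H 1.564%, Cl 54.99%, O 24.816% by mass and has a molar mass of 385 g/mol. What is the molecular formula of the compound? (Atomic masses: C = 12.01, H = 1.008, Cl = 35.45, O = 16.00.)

Assume 100 g: 18.63 g C, 1.564 g H, 54.99 g Cl, 24.816 g O.
C: 18.63 g ÷ 12.01 g/mol = 1.551 mol
H: 1.564 g ÷ 1.008 g/mol = 1.552 mol
Cl: 54.99 g ÷ 35.45 g/mol = 1.551 mol
O: 24.816 g ÷ 16.00 g/mol = 1.551 mol
Ratios (÷ 1.551): C 1.000, H 1.000, Cl 1.000, O 1.000
Ratio ≈ 1:1:1:1, so the empirical formula is CHClO
Empirical-formula mass = 64.47 g/mol
n = 385 / 64.47 = 5.97 ≈ 6
Molecular formula = (CHClO)×6 = C6H6Cl6O6

C6H6Cl6O6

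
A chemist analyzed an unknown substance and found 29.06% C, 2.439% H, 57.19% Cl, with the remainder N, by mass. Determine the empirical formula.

C3H3Cl2N

Assume 100 g: 29.06 g C, 2.439 g H, 57.19 g Cl, 11.311 g N.
C: 29.06 g ÷ 12.01 g/mol = 2.42 mol
H: 2.439 g ÷ 1.008 g/mol = 2.42 mol
Cl: 57.19 g ÷ 35.45 g/mol = 1.613 mol
N: 11.311 g ÷ 14.01 g/mol = 0.8074 mol
Ratios (÷ 0.8074): C 2.997, H 2.997, Cl 1.998, N 1.000
Ratio ≈ 3:3:2:1, so the empirical formula is C3H3Cl2N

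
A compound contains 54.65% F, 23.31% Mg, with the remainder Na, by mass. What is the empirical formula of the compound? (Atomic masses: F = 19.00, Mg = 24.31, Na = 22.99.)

F3MgNa

Assume 100 g: 54.65 g F, 23.31 g Mg, 22.04 g Na.
F: 54.65 g ÷ 19.00 g/mol = 2.876 mol
Mg: 23.31 g ÷ 24.31 g/mol = 0.9589 mol
Na: 22.04 g ÷ 22.99 g/mol = 0.9587 mol
Ratios (÷ 0.9587): F 3.000, Mg 1.000, Na 1.000
→ F3MgNa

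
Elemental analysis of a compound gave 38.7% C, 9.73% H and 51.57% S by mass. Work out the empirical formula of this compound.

Assume 100 g: 38.7 g C, 9.73 g H, 51.57 g S.
n(C) = 38.7/12.01 = 3.222, n(H) = 9.73/1.008 = 9.653, n(S) = 51.57/32.07 = 1.608
Divide by the smallest (1.608 mol S): C 2.004, H 6.003, S 1.000
≈ 2:6:1 → C2H6S

C2H6S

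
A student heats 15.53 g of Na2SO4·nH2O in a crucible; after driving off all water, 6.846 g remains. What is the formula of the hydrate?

Mass of water lost = 15.53 − 6.846 = 8.684 g → 8.684 / 18.02 = 0.4819 mol H2O
Molar mass of Na2SO4 = 142.05 g/mol → mol Na2SO4 = 6.846 / 142.05 = 0.04819
n = 0.4819 / 0.04819 = 10.00 ≈ 10 → Na2SO4·10H2O

Na2SO4·10H2O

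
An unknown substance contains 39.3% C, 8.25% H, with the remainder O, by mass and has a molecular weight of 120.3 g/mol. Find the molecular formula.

C4H10O4

Assume 100 g: 39.3 g C, 8.25 g H, 52.45 g O.
Moles — C: 39.3 / 12.01 = 3.272 mol; H: 8.25 / 1.008 = 8.185 mol; O: 52.45 / 16.00 = 3.278 mol
Smallest is C at 3.272 mol; normalising gives C 1.000, H 2.501, O 1.002
×2: C 2.00, H 5.00, O 2.00 → C2H5O2
Empirical-formula mass = 61.06 g/mol
n = 120.3 / 61.06 = 1.97 ≈ 2
Molecular formula = (C2H5O2)×2 = C4H10O4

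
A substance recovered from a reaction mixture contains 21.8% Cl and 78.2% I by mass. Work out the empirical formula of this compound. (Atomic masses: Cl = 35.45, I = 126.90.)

Assume 100 g: 21.8 g Cl, 78.2 g I.
n(Cl) = 21.8/35.45 = 0.615, n(I) = 78.2/126.90 = 0.6162
Ratios (÷ 0.615): Cl 1.000, I 1.002
Ratio ≈ 1:1, so the empirical formula is ClI

ClI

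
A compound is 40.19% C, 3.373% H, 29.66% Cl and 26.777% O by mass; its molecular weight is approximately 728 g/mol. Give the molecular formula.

C24H24Cl6O12

Assume 100 g: 40.19 g C, 3.373 g H, 29.66 g Cl, 26.777 g O.
C: 40.19 g ÷ 12.01 g/mol = 3.346 mol
H: 3.373 g ÷ 1.008 g/mol = 3.346 mol
Cl: 29.66 g ÷ 35.45 g/mol = 0.8367 mol
O: 26.777 g ÷ 16.00 g/mol = 1.674 mol
Smallest is Cl at 0.8367 mol; normalising gives C 4.000, H 3.999, Cl 1.000, O 2.000
≈ 4:4:1:2 → C4H4ClO2
Empirical-formula mass = 119.52 g/mol
n = 728 / 119.52 = 6.09 ≈ 6
Molecular formula = (C4H4ClO2)×6 = C24H24Cl6O12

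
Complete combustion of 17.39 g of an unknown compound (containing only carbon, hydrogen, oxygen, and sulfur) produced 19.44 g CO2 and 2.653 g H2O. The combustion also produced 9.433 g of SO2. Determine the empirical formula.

mol C = 19.44 / 44.01 = 0.4417; mass C = 0.4417 × 12.01 = 5.305 g
mol H = 2 × (2.653 / 18.02) = 0.2945; mass H = 0.2945 × 1.008 = 0.2968 g
mol S = 9.433 / 64.07 = 0.1472; mass S = 4.722 g
mass O = 17.39 − (10.32) = 7.067 g → mol O = 0.4417
Divide by the smallest (0.1472 mol S): C 3.000, H 2.000, O 3.000, S 1.000
→ C3H2O3S

C3H2O3S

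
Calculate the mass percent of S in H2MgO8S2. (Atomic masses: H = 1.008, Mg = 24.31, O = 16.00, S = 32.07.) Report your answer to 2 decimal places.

Molar mass = 2(1.008) + 1(24.31) + 8(16.00) + 2(32.07) = 218.466 g/mol
Mass of S per mole = 2 × 32.07 = 64.140 g
% S = 64.140 / 218.466 × 100 = 29.36%

29.36%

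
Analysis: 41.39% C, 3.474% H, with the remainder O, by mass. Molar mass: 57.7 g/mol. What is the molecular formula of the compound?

C2H2O2

Assume 100 g: 41.39 g C, 3.474 g H, 55.136 g O.
C: 41.39 g ÷ 12.01 g/mol = 3.446 mol
H: 3.474 g ÷ 1.008 g/mol = 3.446 mol
O: 55.136 g ÷ 16.00 g/mol = 3.446 mol
Ratios (÷ 3.446): C 1.000, H 1.000, O 1.000
≈ 1:1:1 → CHO
Empirical-formula mass = 29.02 g/mol
n = 57.7 / 29.02 = 1.99 ≈ 2
Molecular formula = (CHO)×2 = C2H2O2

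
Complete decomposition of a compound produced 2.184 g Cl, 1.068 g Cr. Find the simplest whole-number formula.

Moles — Cl: 2.184 / 35.45 = 0.06161 mol; Cr: 1.068 / 52.00 = 0.02054 mol
Divide by the smallest (0.02054 mol Cr): Cl 3.000, Cr 1.000
→ Cl3Cr

Cl3Cr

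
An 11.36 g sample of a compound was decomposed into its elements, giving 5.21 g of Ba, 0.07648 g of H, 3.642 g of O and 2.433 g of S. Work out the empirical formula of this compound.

BaH2O6S2

Moles — Ba: 5.21 / 137.33 = 0.03794 mol; H: 0.07648 / 1.008 = 0.07587 mol; O: 3.642 / 16.00 = 0.2276 mol; S: 2.433 / 32.07 = 0.07587 mol
Divide by the smallest (0.03794 mol Ba): Ba 1.000, H 2.000, O 6.000, S 2.000
→ BaH2O6S2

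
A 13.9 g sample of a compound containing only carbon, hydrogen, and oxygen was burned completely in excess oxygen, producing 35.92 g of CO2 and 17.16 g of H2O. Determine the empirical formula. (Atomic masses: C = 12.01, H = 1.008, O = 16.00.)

mol C = 35.92 / 44.01 = 0.8162; mass C = 0.8162 × 12.01 = 9.802 g
mol H = 2 × (17.16 / 18.02) = 1.905; mass H = 1.905 × 1.008 = 1.920 g
mass O = 13.9 − (11.72) = 2.178 g → mol O = 0.1361
Ratios (÷ 0.1361): C 5.996, H 13.992, O 1.000
Ratio ≈ 6:14:1, so the empirical formula is C6H14O

C6H14O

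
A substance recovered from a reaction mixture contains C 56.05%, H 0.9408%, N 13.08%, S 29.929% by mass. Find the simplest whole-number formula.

C5HNS

Assume 100 g: 56.05 g C, 0.9408 g H, 13.08 g N, 29.929 g S.
C: 56.05 g ÷ 12.01 g/mol = 4.667 mol
H: 0.9408 g ÷ 1.008 g/mol = 0.9333 mol
N: 13.08 g ÷ 14.01 g/mol = 0.9336 mol
S: 29.929 g ÷ 32.07 g/mol = 0.9332 mol
Smallest is S at 0.9332 mol; normalising gives C 5.001, H 1.000, N 1.000, S 1.000
≈ 5:1:1:1 → C5HNS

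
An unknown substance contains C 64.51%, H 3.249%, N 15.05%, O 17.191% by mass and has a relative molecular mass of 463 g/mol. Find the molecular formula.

C25H15N5O5

Assume 100 g: 64.51 g C, 3.249 g H, 15.05 g N, 17.191 g O.
n(C) = 64.51/12.01 = 5.371, n(H) = 3.249/1.008 = 3.223, n(N) = 15.05/14.01 = 1.074, n(O) = 17.191/16.00 = 1.074
Ratios (÷ 1.074): C 5.000, H 3.000, N 1.000, O 1.000
≈ 5:3:1:1 → C5H3NO
Empirical-formula mass = 93.08 g/mol
n = 463 / 93.08 = 4.97 ≈ 5
Molecular formula = (C5H3NO)×5 = C25H15N5O5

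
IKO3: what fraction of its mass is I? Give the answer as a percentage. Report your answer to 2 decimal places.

Molar mass = 1(126.90) + 1(39.10) + 3(16.00) = 214.000 g/mol
Mass of I per mole = 1 × 126.90 = 126.900 g
% I = 126.900 / 214.000 × 100 = 59.30%

59.30%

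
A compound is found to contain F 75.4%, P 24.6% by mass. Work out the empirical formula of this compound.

F5P

Assume 100 g: 75.4 g F, 24.6 g P.
F: 75.4 g ÷ 19.00 g/mol = 3.968 mol
P: 24.6 g ÷ 30.97 g/mol = 0.7943 mol
Divide by the smallest (0.7943 mol P): F 4.996, P 1.000
≈ 5:1 → F5P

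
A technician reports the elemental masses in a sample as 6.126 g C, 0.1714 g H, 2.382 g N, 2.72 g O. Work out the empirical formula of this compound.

n(C) = 6.126/12.01 = 0.5101, n(H) = 0.1714/1.008 = 0.17, n(N) = 2.382/14.01 = 0.17, n(O) = 2.72/16.00 = 0.17
Divide by the smallest (0.17 mol O): C 3.000, H 1.000, N 1.000, O 1.000
→ C3HNO

C3HNO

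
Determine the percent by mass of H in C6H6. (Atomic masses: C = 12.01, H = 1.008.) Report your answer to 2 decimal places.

7.74%

Molar mass = 6(12.01) + 6(1.008) = 78.108 g/mol
Mass of H per mole = 6 × 1.008 = 6.048 g
% H = 6.048 / 78.108 × 100 = 7.74%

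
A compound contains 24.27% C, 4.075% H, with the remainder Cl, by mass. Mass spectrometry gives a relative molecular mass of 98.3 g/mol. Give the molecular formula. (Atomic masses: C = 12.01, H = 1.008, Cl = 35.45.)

C2H4Cl2

Assume 100 g: 24.27 g C, 4.075 g H, 71.655 g Cl.
Moles — C: 24.27 / 12.01 = 2.021 mol; H: 4.075 / 1.008 = 4.043 mol; Cl: 71.655 / 35.45 = 2.021 mol
Ratios (÷ 2.021): C 1.000, H 2.001, Cl 1.000
Ratio ≈ 1:2:1, so the empirical formula is CH2Cl
Empirical-formula mass = 49.48 g/mol
n = 98.3 / 49.48 = 1.99 ≈ 2
Molecular formula = (CH2Cl)×2 = C2H4Cl2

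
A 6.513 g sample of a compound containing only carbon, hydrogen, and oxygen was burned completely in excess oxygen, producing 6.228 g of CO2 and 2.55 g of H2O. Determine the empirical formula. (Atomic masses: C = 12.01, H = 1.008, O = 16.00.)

CH2O2

mol C = 6.228 / 44.01 = 0.1415; mass C = 0.1415 × 12.01 = 1.700 g
mol H = 2 × (2.55 / 18.02) = 0.2830; mass H = 0.2830 × 1.008 = 0.2853 g
mass O = 6.513 − (1.985) = 4.528 g → mol O = 0.2830
Ratios (÷ 0.1415): C 1.000, H 2.000, O 2.000
→ CH2O2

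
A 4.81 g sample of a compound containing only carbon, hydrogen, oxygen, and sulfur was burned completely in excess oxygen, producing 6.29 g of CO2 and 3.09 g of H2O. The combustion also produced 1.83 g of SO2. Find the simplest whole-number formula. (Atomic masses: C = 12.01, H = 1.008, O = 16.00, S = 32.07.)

mol C = 6.29 / 44.01 = 0.1429; mass C = 0.1429 × 12.01 = 1.716 g
mol H = 2 × (3.09 / 18.02) = 0.3430; mass H = 0.3430 × 1.008 = 0.3457 g
mol S = 1.83 / 64.07 = 0.02856; mass S = 0.9160 g
mass O = 4.81 − (2.978) = 1.832 g → mol O = 0.1145
Divide by the smallest (0.02856 mol S): C 5.004, H 12.007, O 4.008, S 1.000
Ratio ≈ 5:12:4:1, so the empirical formula is C5H12O4S

C5H12O4S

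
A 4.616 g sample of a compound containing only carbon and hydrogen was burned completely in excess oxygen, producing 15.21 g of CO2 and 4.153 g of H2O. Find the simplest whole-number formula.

mol C = 15.21 / 44.01 = 0.3456; mass C = 0.3456 × 12.01 = 4.151 g
mol H = 2 × (4.153 / 18.02) = 0.4609; mass H = 0.4609 × 1.008 = 0.4646 g
Divide by the smallest (0.3456 mol C): C 1.000, H 1.334
Multiply by 3: C 3.00, H 4.00 → C3H4

C3H4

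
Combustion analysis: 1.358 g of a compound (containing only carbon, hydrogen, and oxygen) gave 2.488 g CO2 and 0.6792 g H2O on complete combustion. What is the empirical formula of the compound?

C3H4O2

mol C = 2.488 / 44.01 = 0.05653; mass C = 0.05653 × 12.01 = 0.6790 g
mol H = 2 × (0.6792 / 18.02) = 0.07538; mass H = 0.07538 × 1.008 = 0.07599 g
mass O = 1.358 − (0.7549) = 0.6031 g → mol O = 0.03769
Smallest is O at 0.03769 mol; normalising gives C 1.500, H 2.000, O 1.000
×2: C 3.00, H 4.00, O 2.00 → C3H4O2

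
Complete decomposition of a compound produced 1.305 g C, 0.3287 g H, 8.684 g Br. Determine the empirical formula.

Moles — C: 1.305 / 12.01 = 0.1087 mol; H: 0.3287 / 1.008 = 0.3261 mol; Br: 8.684 / 79.90 = 0.1087 mol
Divide by the smallest (0.1087 mol C): C 1.000, H 3.001, Br 1.000
→ CH3Br

CH3Br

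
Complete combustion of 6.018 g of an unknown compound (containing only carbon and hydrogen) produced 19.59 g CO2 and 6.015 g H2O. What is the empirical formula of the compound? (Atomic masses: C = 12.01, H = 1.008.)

C2H3

mol C = 19.59 / 44.01 = 0.4451; mass C = 0.4451 × 12.01 = 5.346 g
mol H = 2 × (6.015 / 18.02) = 0.6676; mass H = 0.6676 × 1.008 = 0.6729 g
Smallest is C at 0.4451 mol; normalising gives C 1.000, H 1.500
Multiply by 2: C 2.00, H 3.00 → C2H3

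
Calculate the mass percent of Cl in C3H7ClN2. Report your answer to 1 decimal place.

33.3%

Molar mass = 3(12.01) + 7(1.008) + 1(35.45) + 2(14.01) = 106.556 g/mol
Mass of Cl per mole = 1 × 35.45 = 35.450 g
% Cl = 35.450 / 106.556 × 100 = 33.3%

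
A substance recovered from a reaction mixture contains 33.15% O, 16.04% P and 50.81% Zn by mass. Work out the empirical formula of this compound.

O8P2Zn3

Assume 100 g: 33.15 g O, 16.04 g P, 50.81 g Zn.
n(O) = 33.15/16.00 = 2.072, n(P) = 16.04/30.97 = 0.5179, n(Zn) = 50.81/65.38 = 0.7771
Ratios (÷ 0.5179): O 4.000, P 1.000, Zn 1.501
Scaling by 2: O 8.00, P 2.00, Zn 3.00 → O8P2Zn3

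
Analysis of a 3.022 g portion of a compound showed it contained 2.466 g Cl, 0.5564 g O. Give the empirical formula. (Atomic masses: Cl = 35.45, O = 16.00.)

n(Cl) = 2.466/35.45 = 0.06956, n(O) = 0.5564/16.00 = 0.03478
Smallest is O at 0.03478 mol; normalising gives Cl 2.000, O 1.000
≈ 2:1 → Cl2O

Cl2O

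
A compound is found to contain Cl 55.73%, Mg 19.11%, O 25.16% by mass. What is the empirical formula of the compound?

Cl2MgO2

Assume 100 g: 55.73 g Cl, 19.11 g Mg, 25.16 g O.
n(Cl) = 55.73/35.45 = 1.572, n(Mg) = 19.11/24.31 = 0.7861, n(O) = 25.16/16.00 = 1.573
Ratios (÷ 0.7861): Cl 2.000, Mg 1.000, O 2.000
→ Cl2MgO2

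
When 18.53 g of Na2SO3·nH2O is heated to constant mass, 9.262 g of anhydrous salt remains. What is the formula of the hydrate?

Na2SO3·7H2O

Mass of water lost = 18.53 − 9.262 = 9.268 g → 9.268 / 18.02 = 0.5143 mol H2O
Molar mass of Na2SO3 = 126.05 g/mol → mol Na2SO3 = 9.262 / 126.05 = 0.07348
n = 0.5143 / 0.07348 = 7.00 ≈ 7 → Na2SO3·7H2O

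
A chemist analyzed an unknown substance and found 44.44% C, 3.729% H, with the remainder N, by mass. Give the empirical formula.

CHN

Assume 100 g: 44.44 g C, 3.729 g H, 51.831 g N.
C: 44.44 g ÷ 12.01 g/mol = 3.7 mol
H: 3.729 g ÷ 1.008 g/mol = 3.699 mol
N: 51.831 g ÷ 14.01 g/mol = 3.7 mol
Smallest is H at 3.699 mol; normalising gives C 1.000, H 1.000, N 1.000
→ CHN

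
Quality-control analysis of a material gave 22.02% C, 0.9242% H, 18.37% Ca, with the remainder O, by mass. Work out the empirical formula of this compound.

C4H2CaO8

Assume 100 g: 22.02 g C, 0.9242 g H, 18.37 g Ca, 58.686 g O.
n(C) = 22.02/12.01 = 1.833, n(H) = 0.9242/1.008 = 0.9169, n(Ca) = 18.37/40.08 = 0.4583, n(O) = 58.686/16.00 = 3.668
Ratios (÷ 0.4583): C 4.000, H 2.000, Ca 1.000, O 8.003
≈ 4:2:1:8 → C4H2CaO8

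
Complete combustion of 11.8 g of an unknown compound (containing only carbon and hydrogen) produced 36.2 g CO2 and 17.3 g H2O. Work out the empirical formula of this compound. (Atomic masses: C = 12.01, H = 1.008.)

C3H7

mol C = 36.2 / 44.01 = 0.8225; mass C = 0.8225 × 12.01 = 9.879 g
mol H = 2 × (17.3 / 18.02) = 1.920; mass H = 1.920 × 1.008 = 1.935 g
Ratios (÷ 0.8225): C 1.000, H 2.334
Scaling by 3: C 3.00, H 7.00 → C3H7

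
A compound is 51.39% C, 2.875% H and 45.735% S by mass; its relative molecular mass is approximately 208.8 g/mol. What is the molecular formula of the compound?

Assume 100 g: 51.39 g C, 2.875 g H, 45.735 g S.
n(C) = 51.39/12.01 = 4.279, n(H) = 2.875/1.008 = 2.852, n(S) = 45.735/32.07 = 1.426
Ratios (÷ 1.426): C 3.000, H 2.000, S 1.000
≈ 3:2:1 → C3H2S
Empirical-formula mass = 70.12 g/mol
n = 208.8 / 70.12 = 2.98 ≈ 3
Molecular formula = (C3H2S)×3 = C9H6S3

C9H6S3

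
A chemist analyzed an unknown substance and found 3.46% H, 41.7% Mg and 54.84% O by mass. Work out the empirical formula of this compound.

H2MgO2

Assume 100 g: 3.46 g H, 41.7 g Mg, 54.84 g O.
n(H) = 3.46/1.008 = 3.433, n(Mg) = 41.7/24.31 = 1.715, n(O) = 54.84/16.00 = 3.428
Smallest is Mg at 1.715 mol; normalising gives H 2.001, Mg 1.000, O 1.998
→ H2MgO2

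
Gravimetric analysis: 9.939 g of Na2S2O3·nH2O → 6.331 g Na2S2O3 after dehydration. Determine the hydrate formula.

Na2S2O3·5H2O

Mass of water lost = 9.939 − 6.331 = 3.608 g → 3.608 / 18.02 = 0.2002 mol H2O
Molar mass of Na2S2O3 = 158.12 g/mol → mol Na2S2O3 = 6.331 / 158.12 = 0.04004
n = 0.2002 / 0.04004 = 5.00 ≈ 5 → Na2S2O3·5H2O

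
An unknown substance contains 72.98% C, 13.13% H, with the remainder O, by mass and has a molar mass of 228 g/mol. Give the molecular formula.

Assume 100 g: 72.98 g C, 13.13 g H, 13.89 g O.
Moles — C: 72.98 / 12.01 = 6.077 mol; H: 13.13 / 1.008 = 13.03 mol; O: 13.89 / 16.00 = 0.8681 mol
Smallest is O at 0.8681 mol; normalising gives C 7.000, H 15.005, O 1.000
≈ 7:15:1 → C7H15O
Empirical-formula mass = 115.19 g/mol
n = 228 / 115.19 = 1.98 ≈ 2
Molecular formula = (C7H15O)×2 = C14H30O2

C14H30O2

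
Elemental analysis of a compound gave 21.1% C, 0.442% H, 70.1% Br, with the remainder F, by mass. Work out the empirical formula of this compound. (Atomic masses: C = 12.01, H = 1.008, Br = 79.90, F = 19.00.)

C4HBr2F

Assume 100 g: 21.1 g C, 0.442 g H, 70.1 g Br, 8.36 g F.
n(C) = 21.1/12.01 = 1.757, n(H) = 0.442/1.008 = 0.4385, n(Br) = 70.1/79.90 = 0.8773, n(F) = 8.36/19.00 = 0.44
Smallest is H at 0.4385 mol; normalising gives C 4.007, H 1.000, Br 2.001, F 1.003
Ratio ≈ 4:1:2:1, so the empirical formula is C4HBr2F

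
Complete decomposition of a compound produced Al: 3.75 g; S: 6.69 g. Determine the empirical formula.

Al2S3

Moles — Al: 3.75 / 26.98 = 0.139 mol; S: 6.69 / 32.07 = 0.2086 mol
Ratios (÷ 0.139): Al 1.000, S 1.501
×2: Al 2.00, S 3.00 → Al2S3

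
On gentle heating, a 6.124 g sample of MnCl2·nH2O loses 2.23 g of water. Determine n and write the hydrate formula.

MnCl2·4H2O

Mass of anhydrous MnCl2 = 6.124 − 2.23 = 3.894 g
mol H2O = 2.23 / 18.02 = 0.1238
Molar mass of MnCl2 = 125.84 g/mol → mol MnCl2 = 3.894 / 125.84 = 0.03094
n = 0.1238 / 0.03094 = 4.00 ≈ 4 → MnCl2·4H2O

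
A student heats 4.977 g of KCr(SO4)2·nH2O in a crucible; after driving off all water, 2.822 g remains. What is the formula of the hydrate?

Mass of water lost = 4.977 − 2.822 = 2.155 g → 2.155 / 18.02 = 0.1196 mol H2O
Molar mass of KCr(SO4)2 = 283.24 g/mol → mol KCr(SO4)2 = 2.822 / 283.24 = 0.009963
n = 0.1196 / 0.009963 = 12.00 ≈ 12 → KCr(SO4)2·12H2O

KCr(SO4)2·12H2O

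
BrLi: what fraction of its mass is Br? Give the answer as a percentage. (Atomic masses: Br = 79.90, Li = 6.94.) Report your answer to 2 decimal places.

Molar mass = 1(79.90) + 1(6.94) = 86.840 g/mol
Mass of Br per mole = 1 × 79.90 = 79.900 g
% Br = 79.900 / 86.840 × 100 = 92.01%

92.01%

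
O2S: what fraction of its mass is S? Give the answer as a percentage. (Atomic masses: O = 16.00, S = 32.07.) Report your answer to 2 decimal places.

50.05%

Molar mass = 2(16.00) + 1(32.07) = 64.070 g/mol
Mass of S per mole = 1 × 32.07 = 32.070 g
% S = 32.070 / 64.070 × 100 = 50.05%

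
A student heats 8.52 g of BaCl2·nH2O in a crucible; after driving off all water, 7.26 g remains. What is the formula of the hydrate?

BaCl2·2H2O

Mass of water lost = 8.52 − 7.26 = 1.26 g → 1.26 / 18.02 = 0.06992 mol H2O
Molar mass of BaCl2 = 208.23 g/mol → mol BaCl2 = 7.26 / 208.23 = 0.03487
n = 0.06992 / 0.03487 = 2.01 ≈ 2 → BaCl2·2H2O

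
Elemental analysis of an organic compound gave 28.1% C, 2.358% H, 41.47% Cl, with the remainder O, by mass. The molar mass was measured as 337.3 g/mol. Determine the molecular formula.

Assume 100 g: 28.1 g C, 2.358 g H, 41.47 g Cl, 28.072 g O.
C: 28.1 g ÷ 12.01 g/mol = 2.34 mol
H: 2.358 g ÷ 1.008 g/mol = 2.339 mol
Cl: 41.47 g ÷ 35.45 g/mol = 1.17 mol
O: 28.072 g ÷ 16.00 g/mol = 1.754 mol
Ratios (÷ 1.17): C 2.000, H 2.000, Cl 1.000, O 1.500
Multiply by 2: C 4.00, H 4.00, Cl 2.00, O 3.00 → C4H4Cl2O3
Empirical-formula mass = 170.97 g/mol
n = 337.3 / 170.97 = 1.97 ≈ 2
Molecular formula = (C4H4Cl2O3)×2 = C8H8Cl4O6

C8H8Cl4O6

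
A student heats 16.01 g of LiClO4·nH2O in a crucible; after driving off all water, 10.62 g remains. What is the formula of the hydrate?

LiClO4·3H2O

Mass of water lost = 16.01 − 10.62 = 5.39 g → 5.39 / 18.02 = 0.2991 mol H2O
Molar mass of LiClO4 = 106.39 g/mol → mol LiClO4 = 10.62 / 106.39 = 0.09982
n = 0.2991 / 0.09982 = 3.00 ≈ 3 → LiClO4·3H2O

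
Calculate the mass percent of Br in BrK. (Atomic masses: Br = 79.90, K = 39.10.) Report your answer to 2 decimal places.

67.14%

Molar mass = 1(79.90) + 1(39.10) = 119.000 g/mol
Mass of Br per mole = 1 × 79.90 = 79.900 g
% Br = 79.900 / 119.000 × 100 = 67.14%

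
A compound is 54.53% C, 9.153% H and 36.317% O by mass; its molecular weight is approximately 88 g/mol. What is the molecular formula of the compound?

Assume 100 g: 54.53 g C, 9.153 g H, 36.317 g O.
Moles — C: 54.53 / 12.01 = 4.54 mol; H: 9.153 / 1.008 = 9.08 mol; O: 36.317 / 16.00 = 2.27 mol
Smallest is O at 2.27 mol; normalising gives C 2.000, H 4.000, O 1.000
Ratio ≈ 2:4:1, so the empirical formula is C2H4O
Empirical-formula mass = 44.05 g/mol
n = 88 / 44.05 = 2.00 ≈ 2
Molecular formula = (C2H4O)×2 = C4H8O2

C4H8O2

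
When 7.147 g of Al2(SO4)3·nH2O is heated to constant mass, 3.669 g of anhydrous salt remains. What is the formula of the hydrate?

Al2(SO4)3·18H2O

Mass of water lost = 7.147 − 3.669 = 3.478 g → 3.478 / 18.02 = 0.193 mol H2O
Molar mass of Al2(SO4)3 = 342.17 g/mol → mol Al2(SO4)3 = 3.669 / 342.17 = 0.01072
n = 0.193 / 0.01072 = 18.00 ≈ 18 → Al2(SO4)3·18H2O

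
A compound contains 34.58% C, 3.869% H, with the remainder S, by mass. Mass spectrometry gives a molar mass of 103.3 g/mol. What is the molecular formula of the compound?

Assume 100 g: 34.58 g C, 3.869 g H, 61.551 g S.
C: 34.58 g ÷ 12.01 g/mol = 2.879 mol
H: 3.869 g ÷ 1.008 g/mol = 3.838 mol
S: 61.551 g ÷ 32.07 g/mol = 1.919 mol
Ratios (÷ 1.919): C 1.500, H 2.000, S 1.000
×2: C 3.00, H 4.00, S 2.00 → C3H4S2
Empirical-formula mass = 104.20 g/mol
n = 103.3 / 104.20 = 0.99 ≈ 1
Molecular formula = empirical formula = C3H4S2

C3H4S2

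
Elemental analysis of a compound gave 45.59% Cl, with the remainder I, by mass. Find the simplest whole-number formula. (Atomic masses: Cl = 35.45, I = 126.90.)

Cl3I

Assume 100 g: 45.59 g Cl, 54.41 g I.
Cl: 45.59 g ÷ 35.45 g/mol = 1.286 mol
I: 54.41 g ÷ 126.90 g/mol = 0.4288 mol
Divide by the smallest (0.4288 mol I): Cl 2.999, I 1.000
→ Cl3I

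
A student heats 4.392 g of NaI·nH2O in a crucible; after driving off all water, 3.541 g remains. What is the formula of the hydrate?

NaI·2H2O

Mass of water lost = 4.392 − 3.541 = 0.851 g → 0.851 / 18.02 = 0.04723 mol H2O
Molar mass of NaI = 149.89 g/mol → mol NaI = 3.541 / 149.89 = 0.02362
n = 0.04723 / 0.02362 = 2.00 ≈ 2 → NaI·2H2O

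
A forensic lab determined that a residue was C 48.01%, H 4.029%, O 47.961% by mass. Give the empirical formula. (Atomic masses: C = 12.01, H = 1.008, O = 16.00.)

Assume 100 g: 48.01 g C, 4.029 g H, 47.961 g O.
n(C) = 48.01/12.01 = 3.998, n(H) = 4.029/1.008 = 3.997, n(O) = 47.961/16.00 = 2.998
Ratios (÷ 2.998): C 1.334, H 1.333, O 1.000
×3: C 4.00, H 4.00, O 3.00 → C4H4O3

C4H4O3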